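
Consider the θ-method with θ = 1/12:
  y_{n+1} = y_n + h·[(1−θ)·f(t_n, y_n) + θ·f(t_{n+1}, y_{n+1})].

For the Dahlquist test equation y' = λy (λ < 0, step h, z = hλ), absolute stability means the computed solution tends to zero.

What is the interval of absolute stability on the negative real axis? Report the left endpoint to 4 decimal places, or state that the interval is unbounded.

With y'=λy (z=hλ):
  y_{n+1} = y_n + z·[11/12·y_n + 1/12·y_{n+1}] ⇒ (1 − 1/12z)y_{n+1} = (1 + 11/12z)y_n
  Hence R(z) = (1 + 11/12z)/(1 − 1/12z).

Solve |R(x)|<1 on ℝ⁻.
x=-1.67: |R|=0.4660
R=−1: 1+11/12x = −1+1/12x ⇒ -5/6x=2 ⇒ x=2/(-5/6)=-2.4000
Confirm numerically:
  x=-2.339: |R|=0.95746 <1
  x=-2.090: |R|=0.77999 <1
  x=-1.449: |R|=0.29288 <1
  x=-1.369: |R|=0.22881 <1
  x=-2.860: |R|=1.30956 >1
  x=-2.735: |R|=1.22735 >1
  x=-2.548: |R|=1.10173 >1
Stable set (-2.4000, 0).

(-2.4000, 0).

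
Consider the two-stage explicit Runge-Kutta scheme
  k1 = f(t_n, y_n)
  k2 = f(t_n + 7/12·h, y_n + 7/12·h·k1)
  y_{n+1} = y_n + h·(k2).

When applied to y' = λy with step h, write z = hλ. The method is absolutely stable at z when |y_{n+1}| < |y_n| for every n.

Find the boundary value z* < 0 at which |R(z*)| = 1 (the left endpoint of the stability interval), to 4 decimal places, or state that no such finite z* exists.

On y'=λy, z=hλ:
  k1=λy_n ⇒ h·k1=z·y_n;  k2=λ(1+7/12z)y_n ⇒ h·k2=z(1+7/12z)y_n
  y_{n+1}/y_n = 1 + z(1+7/12z) = 1 + z + 7/12z²
  R(z) = 1 + z + 7/12z².

Solve |R(x)|<1 on ℝ⁻.
x=-0.87: |R|=0.5715
R=1: x+7/12x²=0 ⇒ x=−12/7=-1.7143; min R=1−1/(4·7/12)=0.5714>−1
Confirm numerically:
  x=-1.615: |R|=0.90646 <1
  x=-1.531: |R|=0.83631 <1
  x=-1.305: |R|=0.68843 <1
  x=-0.766: |R|=0.57627 <1
  x=-2.199: |R|=1.62177 >1
  x=-2.171: |R|=1.57839 >1
  x=-2.121: |R|=1.50321 >1
So |R|<1 on (-1.7143, 0).

left endpoint -1.7143.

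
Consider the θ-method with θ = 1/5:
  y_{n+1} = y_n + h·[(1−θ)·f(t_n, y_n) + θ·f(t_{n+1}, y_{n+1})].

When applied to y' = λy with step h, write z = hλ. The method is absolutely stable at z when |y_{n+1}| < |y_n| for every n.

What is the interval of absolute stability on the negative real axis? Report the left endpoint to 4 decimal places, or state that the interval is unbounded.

Set f=λy, z=hλ:
  y_{n+1} = y_n + z·[4/5·y_n + 1/5·y_{n+1}] ⇒ (1 − 1/5z)y_{n+1} = (1 + 4/5z)y_n
  R(z) = (1 + 4/5z)/(1 − 1/5z).

Find x<0 with |R(x)|<1.
x=-1.54: |R|=0.1774
R=−1: 1+4/5x = −1+1/5x ⇒ -3/5x=2 ⇒ x=2/(-3/5)=-3.3333
Confirm numerically:
  x=-3.120: |R|=0.92118 <1
  x=-2.465: |R|=0.65104 <1
  x=-2.179: |R|=0.51762 <1
  x=-1.538: |R|=0.17620 <1
  x=-3.556: |R|=1.07807 >1
  x=-3.553: |R|=1.07705 >1
Stable set (-3.3333, 0).

(-3.3333, 0).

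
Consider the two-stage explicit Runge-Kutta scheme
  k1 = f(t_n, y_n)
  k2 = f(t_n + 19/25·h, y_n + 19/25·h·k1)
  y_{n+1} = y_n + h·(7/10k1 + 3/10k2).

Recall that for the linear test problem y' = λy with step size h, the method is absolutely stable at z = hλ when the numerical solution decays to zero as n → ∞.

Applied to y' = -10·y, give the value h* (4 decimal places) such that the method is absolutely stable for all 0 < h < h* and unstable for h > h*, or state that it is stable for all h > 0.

Set f=λy, z=hλ:
  k1=λy_n ⇒ h·k1=z·y_n;  k2=λ(1+19/25z)y_n ⇒ h·k2=z(1+19/25z)y_n
  y_{n+1}/y_n = 1 + 7/10z + 3/10z(1+19/25z) = 1 + z + 57/250z²
  Hence R(z) = 1 + z + 57/250z².

Boundary: |R(x)|=1, x<0.
x=-0.72: |R|=0.3982
R=1: x+57/250x²=0 ⇒ x=−250/57=-4.3860; min R=1−1/(4·57/250)=-0.0965>−1
Confirm numerically:
  x=-4.328: |R|=0.94280 <1
  x=-2.471: |R|=0.07887 <1
  x=-2.091: |R|=0.09412 <1
  x=-4.693: |R|=1.32853 >1
  x=-4.440: |R|=1.05470 >1
Interval (-4.3860, 0).

(-4.3860,0); λ=-10 ⇒ h* = (250/57)/10 = 0.4386.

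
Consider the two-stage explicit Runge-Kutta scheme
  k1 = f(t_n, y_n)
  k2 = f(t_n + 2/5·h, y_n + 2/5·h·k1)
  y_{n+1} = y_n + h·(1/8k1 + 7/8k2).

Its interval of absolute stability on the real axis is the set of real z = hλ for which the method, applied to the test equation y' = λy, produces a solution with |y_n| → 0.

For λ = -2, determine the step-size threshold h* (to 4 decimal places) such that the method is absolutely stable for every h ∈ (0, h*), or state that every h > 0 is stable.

(-2.8571,0); λ=-2 ⇒ h* = (20/7)/2 = 1.4286.

Set f=λy, z=hλ:
  k1=λy_n ⇒ h·k1=z·y_n;  k2=λ(1+2/5z)y_n ⇒ h·k2=z(1+2/5z)y_n
  y_{n+1}/y_n = 1 + 1/8z + 7/8z(1+2/5z) = 1 + z + 7/20z²
  R(z) = 1 + z + 7/20z².

Boundary: |R(x)|=1, x<0.
x=-0.5: |R|=0.5875
R=1: x+7/20x²=0 ⇒ x=−20/7=-2.8571; min R=1−1/(4·7/20)=0.2857>−1
Confirm numerically:
  x=-2.708: |R|=0.85864 <1
  x=-2.333: |R|=0.57201 <1
  x=-2.096: |R|=0.44163 <1
  x=-1.756: |R|=0.32324 <1
  x=-3.272: |R|=1.47509 >1
  x=-3.219: |R|=1.40769 >1
  x=-2.906: |R|=1.04969 >1
So |R|<1 on (-2.8571, 0).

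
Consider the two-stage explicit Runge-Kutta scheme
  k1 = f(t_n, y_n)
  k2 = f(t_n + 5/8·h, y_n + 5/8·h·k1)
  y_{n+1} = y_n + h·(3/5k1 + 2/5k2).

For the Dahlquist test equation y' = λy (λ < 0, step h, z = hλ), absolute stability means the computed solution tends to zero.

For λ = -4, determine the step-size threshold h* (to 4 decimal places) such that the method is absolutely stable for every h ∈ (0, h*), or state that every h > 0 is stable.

(-4.0000,0); λ=-4 ⇒ h* = (4)/4 = 1.0000.

Set f=λy, z=hλ:
  k1=λy_n ⇒ h·k1=z·y_n;  k2=λ(1+5/8z)y_n ⇒ h·k2=z(1+5/8z)y_n
  y_{n+1}/y_n = 1 + 3/5z + 2/5z(1+5/8z) = 1 + z + 1/4z²
  Hence R(z) = 1 + z + 1/4z².

Boundary: |R(x)|=1, x<0.
x=-0.42: |R|=0.6241
R=1: x+1/4x²=0 ⇒ x=−4=-4.0000; min R=1−1/(4·1/4)=0.0000>−1
Confirm numerically:
  x=-3.309: |R|=0.42837 <1
  x=-2.450: |R|=0.05063 <1
  x=-1.852: |R|=0.00548 <1
  x=-1.752: |R|=0.01538 <1
  x=-4.246: |R|=1.26113 >1
  x=-4.197: |R|=1.20670 >1
So |R|<1 on (-4.0000, 0).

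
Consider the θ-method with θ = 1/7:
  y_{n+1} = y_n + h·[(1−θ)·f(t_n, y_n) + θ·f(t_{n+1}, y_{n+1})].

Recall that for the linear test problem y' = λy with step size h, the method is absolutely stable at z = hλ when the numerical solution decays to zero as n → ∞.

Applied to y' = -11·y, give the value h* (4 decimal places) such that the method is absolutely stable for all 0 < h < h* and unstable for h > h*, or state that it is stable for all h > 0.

(-2.8000,0); λ=-11 ⇒ h* = (14/5)/11 = 0.2545.

On y'=λy, z=hλ:
  y_{n+1} = y_n + z·[6/7·y_n + 1/7·y_{n+1}] ⇒ (1 − 1/7z)y_{n+1} = (1 + 6/7z)y_n
  ⇒ R(z) = (1 + 6/7z)/(1 − 1/7z).

Boundary: |R(x)|=1, x<0.
x=-1.6: |R|=0.3023
R=−1: 1+6/7x = −1+1/7x ⇒ -5/7x=2 ⇒ x=2/(-5/7)=-2.8000
Confirm numerically:
  x=-2.730: |R|=0.96403 <1
  x=-2.230: |R|=0.69122 <1
  x=-2.069: |R|=0.59698 <1
  x=-1.215: |R|=0.03530 <1
  x=-3.105: |R|=1.15092 >1
  x=-2.946: |R|=1.07340 >1
Interval (-2.8000, 0).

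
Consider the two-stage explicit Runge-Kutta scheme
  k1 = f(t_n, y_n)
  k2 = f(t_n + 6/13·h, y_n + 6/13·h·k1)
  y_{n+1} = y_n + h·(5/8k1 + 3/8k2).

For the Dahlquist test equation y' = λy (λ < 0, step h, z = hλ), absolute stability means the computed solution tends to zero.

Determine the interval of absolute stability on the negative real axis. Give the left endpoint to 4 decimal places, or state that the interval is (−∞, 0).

(-5.7778, 0).

Test eqn y'=λy, z=hλ:
  k1=λy_n ⇒ h·k1=z·y_n;  k2=λ(1+6/13z)y_n ⇒ h·k2=z(1+6/13z)y_n
  y_{n+1}/y_n = 1 + 5/8z + 3/8z(1+6/13z) = 1 + z + 9/52z²
  ⇒ R(z) = 1 + z + 9/52z².

Solve |R(x)|<1 on ℝ⁻.
x=-0.45: |R|=0.5850
R=1: x+9/52x²=0 ⇒ x=−52/9=-5.7778; min R=1−1/(4·9/52)=-0.4444>−1
Confirm numerically:
  x=-5.650: |R|=0.87505 <1
  x=-4.493: |R|=0.00091 <1
  x=-3.397: |R|=0.39976 <1
  x=-6.336: |R|=1.61216 >1
  x=-6.085: |R|=1.32356 >1
  x=-5.891: |R|=1.11544 >1
Stable set (-5.7778, 0).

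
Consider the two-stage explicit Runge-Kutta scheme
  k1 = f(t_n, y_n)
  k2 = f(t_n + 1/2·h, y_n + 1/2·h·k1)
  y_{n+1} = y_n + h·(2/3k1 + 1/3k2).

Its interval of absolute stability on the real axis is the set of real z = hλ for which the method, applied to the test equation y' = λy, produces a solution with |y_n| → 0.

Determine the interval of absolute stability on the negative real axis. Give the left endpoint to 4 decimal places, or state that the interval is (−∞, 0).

(-6.0000, 0).

With y'=λy (z=hλ):
  k1=λy_n ⇒ h·k1=z·y_n;  k2=λ(1+1/2z)y_n ⇒ h·k2=z(1+1/2z)y_n
  y_{n+1}/y_n = 1 + 2/3z + 1/3z(1+1/2z) = 1 + z + 1/6z²
  ⇒ R(z) = 1 + z + 1/6z².

Boundary: |R(x)|=1, x<0.
x=-0.64: |R|=0.4283
R=1: x+1/6x²=0 ⇒ x=−6=-6.0000; min R=1−1/(4·1/6)=-0.5000>−1
Confirm numerically:
  x=-5.184: |R|=0.29498 <1
  x=-4.698: |R|=0.01947 <1
  x=-4.600: |R|=0.07333 <1
  x=-3.898: |R|=0.36560 <1
  x=-6.446: |R|=1.47915 >1
  x=-6.050: |R|=1.05042 >1
So |R|<1 on (-6.0000, 0).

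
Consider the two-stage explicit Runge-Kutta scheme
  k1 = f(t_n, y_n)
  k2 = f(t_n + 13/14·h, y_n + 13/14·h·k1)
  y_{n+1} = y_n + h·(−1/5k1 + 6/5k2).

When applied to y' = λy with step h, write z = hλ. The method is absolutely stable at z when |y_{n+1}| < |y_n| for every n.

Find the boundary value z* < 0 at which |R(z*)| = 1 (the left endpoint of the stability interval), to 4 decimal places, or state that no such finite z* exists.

Test eqn y'=λy, z=hλ:
  k1=λy_n ⇒ h·k1=z·y_n;  k2=λ(1+13/14z)y_n ⇒ h·k2=z(1+13/14z)y_n
  y_{n+1}/y_n = 1 − 1/5z + 6/5z(1+13/14z) = 1 + z + 39/35z²
  Hence R(z) = 1 + z + 39/35z².

Boundary: |R(x)|=1, x<0.
x=-1.07: |R|=1.2057
R=1: x+39/35x²=0 ⇒ x=−35/39=-0.8974; min R=1−1/(4·39/35)=0.7756>−1
Confirm numerically:
  x=-0.694: |R|=0.84268 <1
  x=-0.693: |R|=0.84213 <1
  x=-0.522: |R|=0.78163 <1
  x=-0.504: |R|=0.77905 <1
  x=-1.253: |R|=1.49644 >1
  x=-1.063: |R|=1.19611 >1
Stable set (-0.8974, 0).

z* = -0.8974.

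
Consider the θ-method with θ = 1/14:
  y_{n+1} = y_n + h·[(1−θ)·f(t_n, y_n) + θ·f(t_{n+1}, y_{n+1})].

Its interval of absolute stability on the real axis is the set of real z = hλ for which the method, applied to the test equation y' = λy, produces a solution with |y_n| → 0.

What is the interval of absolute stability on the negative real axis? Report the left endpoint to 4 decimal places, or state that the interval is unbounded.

Set f=λy, z=hλ:
  y_{n+1} = y_n + z·[13/14·y_n + 1/14·y_{n+1}] ⇒ (1 − 1/14z)y_{n+1} = (1 + 13/14z)y_n
  so R(z) = (1 + 13/14z)/(1 − 1/14z).

Need |R(x)|<1, x<0.
x=-1.02: |R|=0.0493
R=−1: 1+13/14x = −1+1/14x ⇒ -6/7x=2 ⇒ x=2/(-6/7)=-2.3333
Confirm numerically:
  x=-2.290: |R|=0.96808 <1
  x=-2.101: |R|=0.82684 <1
  x=-2.003: |R|=0.75230 <1
  x=-1.889: |R|=0.66442 <1
  x=-2.517: |R|=1.13344 >1
  x=-2.495: |R|=1.11761 >1
  x=-2.454: |R|=1.08800 >1
So |R|<1 on (-2.3333, 0).

(-2.3333, 0).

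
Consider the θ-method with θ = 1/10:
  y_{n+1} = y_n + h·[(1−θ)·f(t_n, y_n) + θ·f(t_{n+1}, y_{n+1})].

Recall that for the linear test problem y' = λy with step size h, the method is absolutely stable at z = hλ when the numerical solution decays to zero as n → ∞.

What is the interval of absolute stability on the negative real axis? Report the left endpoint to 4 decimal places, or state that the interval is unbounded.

(-2.5000, 0).

On y'=λy, z=hλ:
  y_{n+1} = y_n + z·[9/10·y_n + 1/10·y_{n+1}] ⇒ (1 − 1/10z)y_{n+1} = (1 + 9/10z)y_n
  Hence R(z) = (1 + 9/10z)/(1 − 1/10z).

Find x<0 with |R(x)|<1.
x=-1.78: |R|=0.5110
R=−1: 1+9/10x = −1+1/10x ⇒ -4/5x=2 ⇒ x=2/(-4/5)=-2.5000
Confirm numerically:
  x=-1.585: |R|=0.36815 <1
  x=-1.428: |R|=0.24956 <1
  x=-1.211: |R|=0.08019 <1
  x=-2.944: |R|=1.27441 >1
  x=-2.597: |R|=1.06160 >1
Interval (-2.5000, 0).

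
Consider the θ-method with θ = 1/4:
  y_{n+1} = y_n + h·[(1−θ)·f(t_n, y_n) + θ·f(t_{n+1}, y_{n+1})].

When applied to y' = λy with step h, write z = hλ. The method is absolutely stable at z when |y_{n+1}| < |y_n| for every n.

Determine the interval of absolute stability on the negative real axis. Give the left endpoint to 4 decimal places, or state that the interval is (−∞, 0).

With y'=λy (z=hλ):
  y_{n+1} = y_n + z·[3/4·y_n + 1/4·y_{n+1}] ⇒ (1 − 1/4z)y_{n+1} = (1 + 3/4z)y_n
  Hence R(z) = (1 + 3/4z)/(1 − 1/4z).

Find x<0 with |R(x)|<1.
x=-0.78: |R|=0.3473
R=−1: 1+3/4x = −1+1/4x ⇒ -1/2x=2 ⇒ x=2/(-1/2)=-4.0000
Confirm numerically:
  x=-3.980: |R|=0.99499 <1
  x=-3.199: |R|=0.77747 <1
  x=-3.127: |R|=0.75502 <1
  x=-2.482: |R|=0.53163 <1
  x=-4.545: |R|=1.12756 >1
  x=-4.224: |R|=1.05447 >1
Interval (-4.0000, 0).

(-4.0000, 0).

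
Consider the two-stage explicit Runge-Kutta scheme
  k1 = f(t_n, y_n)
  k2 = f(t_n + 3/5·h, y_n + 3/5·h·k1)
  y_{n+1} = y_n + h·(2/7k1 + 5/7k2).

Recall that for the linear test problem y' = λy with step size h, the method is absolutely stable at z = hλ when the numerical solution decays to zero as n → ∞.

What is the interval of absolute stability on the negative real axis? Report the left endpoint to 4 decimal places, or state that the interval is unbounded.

z∈(-2.3333,0).

On y'=λy, z=hλ:
  k1=λy_n ⇒ h·k1=z·y_n;  k2=λ(1+3/5z)y_n ⇒ h·k2=z(1+3/5z)y_n
  y_{n+1}/y_n = 1 + 2/7z + 5/7z(1+3/5z) = 1 + z + 3/7z²
  ⇒ R(z) = 1 + z + 3/7z².

Need |R(x)|<1, x<0.
x=-0.95: |R|=0.4368
R=1: x+3/7x²=0 ⇒ x=−7/3=-2.3333; min R=1−1/(4·3/7)=0.4167>−1
Confirm numerically:
  x=-2.206: |R|=0.87962 <1
  x=-2.000: |R|=0.71429 <1
  x=-1.615: |R|=0.50281 <1
  x=-1.535: |R|=0.47481 <1
  x=-2.933: |R|=1.75378 >1
  x=-2.495: |R|=1.17287 >1
  x=-2.394: |R|=1.06224 >1
So |R|<1 on (-2.3333, 0).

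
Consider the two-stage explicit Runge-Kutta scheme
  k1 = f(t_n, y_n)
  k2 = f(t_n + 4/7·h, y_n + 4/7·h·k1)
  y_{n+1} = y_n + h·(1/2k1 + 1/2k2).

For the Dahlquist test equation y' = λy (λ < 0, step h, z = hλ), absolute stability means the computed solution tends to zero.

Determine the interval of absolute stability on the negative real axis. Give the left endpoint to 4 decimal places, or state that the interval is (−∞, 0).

Set f=λy, z=hλ:
  k1=λy_n ⇒ h·k1=z·y_n;  k2=λ(1+4/7z)y_n ⇒ h·k2=z(1+4/7z)y_n
  y_{n+1}/y_n = 1 + 1/2z + 1/2z(1+4/7z) = 1 + z + 2/7z²
  R(z) = 1 + z + 2/7z².

Find x<0 with |R(x)|<1.
x=-0.78: |R|=0.3938
R=1: x+2/7x²=0 ⇒ x=−7/2=-3.5000; min R=1−1/(4·2/7)=0.1250>−1
Confirm numerically:
  x=-2.973: |R|=0.55235 <1
  x=-2.949: |R|=0.53574 <1
  x=-2.359: |R|=0.23097 <1
  x=-3.619: |R|=1.12305 >1
  x=-3.535: |R|=1.03535 >1
Interval (-3.5000, 0).

z∈(-3.5000,0).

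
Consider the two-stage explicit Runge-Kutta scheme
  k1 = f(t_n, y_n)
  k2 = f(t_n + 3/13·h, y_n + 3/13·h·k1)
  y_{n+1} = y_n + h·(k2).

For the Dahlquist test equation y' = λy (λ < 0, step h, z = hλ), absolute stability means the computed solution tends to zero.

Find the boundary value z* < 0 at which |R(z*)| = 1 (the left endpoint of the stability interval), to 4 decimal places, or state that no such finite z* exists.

Test eqn y'=λy, z=hλ:
  k1=λy_n ⇒ h·k1=z·y_n;  k2=λ(1+3/13z)y_n ⇒ h·k2=z(1+3/13z)y_n
  y_{n+1}/y_n = 1 + z(1+3/13z) = 1 + z + 3/13z²
  Hence R(z) = 1 + z + 3/13z².

Find x<0 with |R(x)|<1.
x=-1.25: |R|=0.1106
R=1: x+3/13x²=0 ⇒ x=−13/3=-4.3333; min R=1−1/(4·3/13)=-0.0833>−1
Confirm numerically:
  x=-3.841: |R|=0.56360 <1
  x=-3.390: |R|=0.26202 <1
  x=-2.995: |R|=0.07501 <1
  x=-4.847: |R|=1.57456 >1
  x=-4.484: |R|=1.15591 >1
Interval (-4.3333, 0).

z* = -4.3333.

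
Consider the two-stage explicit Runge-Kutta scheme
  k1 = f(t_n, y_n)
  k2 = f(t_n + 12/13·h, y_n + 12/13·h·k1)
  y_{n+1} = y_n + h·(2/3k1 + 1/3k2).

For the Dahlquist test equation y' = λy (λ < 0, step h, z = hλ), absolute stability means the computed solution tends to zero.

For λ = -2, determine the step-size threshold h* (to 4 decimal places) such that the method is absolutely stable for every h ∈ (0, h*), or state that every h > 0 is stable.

On y'=λy, z=hλ:
  k1=λy_n ⇒ h·k1=z·y_n;  k2=λ(1+12/13z)y_n ⇒ h·k2=z(1+12/13z)y_n
  y_{n+1}/y_n = 1 + 2/3z + 1/3z(1+12/13z) = 1 + z + 4/13z²
  ⇒ R(z) = 1 + z + 4/13z².

Need |R(x)|<1, x<0.
x=-0.87: |R|=0.3629
R=1: x+4/13x²=0 ⇒ x=−13/4=-3.2500; min R=1−1/(4·4/13)=0.1875>−1
Confirm numerically:
  x=-3.093: |R|=0.85058 <1
  x=-1.599: |R|=0.18771 <1
  x=-1.446: |R|=0.19736 <1
  x=-1.346: |R|=0.21145 <1
  x=-3.394: |R|=1.15038 >1
  x=-3.366: |R|=1.12014 >1
Stable set (-3.2500, 0).

(-3.2500,0); λ=-2 ⇒ h* = (13/4)/2 = 1.6250.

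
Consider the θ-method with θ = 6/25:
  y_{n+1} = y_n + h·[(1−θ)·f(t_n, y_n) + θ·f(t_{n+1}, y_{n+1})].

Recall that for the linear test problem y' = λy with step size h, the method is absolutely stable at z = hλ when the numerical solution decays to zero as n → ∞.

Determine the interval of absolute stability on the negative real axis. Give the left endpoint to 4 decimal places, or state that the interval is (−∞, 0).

z∈(-3.8462,0).

Set f=λy, z=hλ:
  y_{n+1} = y_n + z·[19/25·y_n + 6/25·y_{n+1}] ⇒ (1 − 6/25z)y_{n+1} = (1 + 19/25z)y_n
  R(z) = (1 + 19/25z)/(1 − 6/25z).

Need |R(x)|<1, x<0.
x=-0.65: |R|=0.4377
R=−1: 1+19/25x = −1+6/25x ⇒ -13/25x=2 ⇒ x=2/(-13/25)=-3.8462
Confirm numerically:
  x=-3.100: |R|=0.77752 <1
  x=-2.035: |R|=0.36724 <1
  x=-1.942: |R|=0.32462 <1
  x=-1.908: |R|=0.30871 <1
  x=-4.365: |R|=1.13176 >1
  x=-4.274: |R|=1.10983 >1
  x=-3.954: |R|=1.02877 >1
So |R|<1 on (-3.8462, 0).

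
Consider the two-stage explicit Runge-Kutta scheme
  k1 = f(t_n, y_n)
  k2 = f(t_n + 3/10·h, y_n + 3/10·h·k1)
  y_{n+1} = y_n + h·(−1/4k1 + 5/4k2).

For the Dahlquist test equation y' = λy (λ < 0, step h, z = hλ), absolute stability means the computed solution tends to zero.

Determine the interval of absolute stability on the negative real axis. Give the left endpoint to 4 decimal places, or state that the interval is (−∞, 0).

(-2.6667, 0).

Test eqn y'=λy, z=hλ:
  k1=λy_n ⇒ h·k1=z·y_n;  k2=λ(1+3/10z)y_n ⇒ h·k2=z(1+3/10z)y_n
  y_{n+1}/y_n = 1 − 1/4z + 5/4z(1+3/10z) = 1 + z + 3/8z²
  ⇒ R(z) = 1 + z + 3/8z².

Boundary: |R(x)|=1, x<0.
x=-0.48: |R|=0.6064
R=1: x+3/8x²=0 ⇒ x=−8/3=-2.6667; min R=1−1/(4·3/8)=0.3333>−1
Confirm numerically:
  x=-2.627: |R|=0.96092 <1
  x=-1.986: |R|=0.49307 <1
  x=-1.933: |R|=0.46818 <1
  x=-3.055: |R|=1.44488 >1
  x=-2.822: |R|=1.16438 >1
Stable set (-2.6667, 0).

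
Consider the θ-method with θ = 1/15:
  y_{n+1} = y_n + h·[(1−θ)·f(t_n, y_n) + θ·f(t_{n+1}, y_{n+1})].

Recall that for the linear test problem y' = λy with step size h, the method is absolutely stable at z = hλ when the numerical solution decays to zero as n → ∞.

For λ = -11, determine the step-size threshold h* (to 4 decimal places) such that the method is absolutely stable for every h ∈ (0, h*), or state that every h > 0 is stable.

Set f=λy, z=hλ:
  y_{n+1} = y_n + z·[14/15·y_n + 1/15·y_{n+1}] ⇒ (1 − 1/15z)y_{n+1} = (1 + 14/15z)y_n
  R(z) = (1 + 14/15z)/(1 − 1/15z).

Solve |R(x)|<1 on ℝ⁻.
x=-0.64: |R|=0.3862
R=−1: 1+14/15x = −1+1/15x ⇒ -13/15x=2 ⇒ x=2/(-13/15)=-2.3077
Confirm numerically:
  x=-1.786: |R|=0.59597 <1
  x=-1.301: |R|=0.19717 <1
  x=-1.186: |R|=0.09910 <1
  x=-2.597: |R|=1.21373 >1
  x=-2.350: |R|=1.03170 >1
So |R|<1 on (-2.3077, 0).

(-2.3077,0); λ=-11 ⇒ h* = (30/13)/11 = 0.2098.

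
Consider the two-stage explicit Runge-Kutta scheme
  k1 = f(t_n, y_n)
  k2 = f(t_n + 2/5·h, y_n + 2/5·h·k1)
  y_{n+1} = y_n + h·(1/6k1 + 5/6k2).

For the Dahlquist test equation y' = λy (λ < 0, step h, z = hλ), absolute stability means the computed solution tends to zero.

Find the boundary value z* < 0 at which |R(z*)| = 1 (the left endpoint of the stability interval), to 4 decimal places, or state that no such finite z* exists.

left endpoint -3.0000.

With y'=λy (z=hλ):
  k1=λy_n ⇒ h·k1=z·y_n;  k2=λ(1+2/5z)y_n ⇒ h·k2=z(1+2/5z)y_n
  y_{n+1}/y_n = 1 + 1/6z + 5/6z(1+2/5z) = 1 + z + 1/3z²
  so R(z) = 1 + z + 1/3z².

Solve |R(x)|<1 on ℝ⁻.
x=-1.06: |R|=0.3145
R=1: x+1/3x²=0 ⇒ x=−3=-3.0000; min R=1−1/(4·1/3)=0.2500>−1
Confirm numerically:
  x=-2.473: |R|=0.56558 <1
  x=-2.223: |R|=0.42424 <1
  x=-1.921: |R|=0.30908 <1
  x=-1.326: |R|=0.26009 <1
  x=-3.532: |R|=1.62634 >1
  x=-3.276: |R|=1.30139 >1
So |R|<1 on (-3.0000, 0).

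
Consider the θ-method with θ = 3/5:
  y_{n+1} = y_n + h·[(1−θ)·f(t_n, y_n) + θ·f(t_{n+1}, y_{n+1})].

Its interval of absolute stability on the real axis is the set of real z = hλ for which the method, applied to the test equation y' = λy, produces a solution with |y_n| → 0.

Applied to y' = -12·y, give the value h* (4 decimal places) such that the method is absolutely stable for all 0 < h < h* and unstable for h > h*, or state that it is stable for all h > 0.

unbounded; (−∞, 0). Any h>0 works for λ=-12.

Test eqn y'=λy, z=hλ:
  y_{n+1} = y_n + z·[2/5·y_n + 3/5·y_{n+1}] ⇒ (1 − 3/5z)y_{n+1} = (1 + 2/5z)y_n
  R(z) = (1 + 2/5z)/(1 − 3/5z).

Find x<0 with |R(x)|<1.
x=-0.51: |R|=0.6095
x=-2: |R|=0.0909
x=-10: |R|=0.4286
x=-100: |R|=0.6393
θ=3/5≥1/2 ⇒ |1+2/5x|<|1−3/5x| ∀x<0 ⇒ interval (−∞,0).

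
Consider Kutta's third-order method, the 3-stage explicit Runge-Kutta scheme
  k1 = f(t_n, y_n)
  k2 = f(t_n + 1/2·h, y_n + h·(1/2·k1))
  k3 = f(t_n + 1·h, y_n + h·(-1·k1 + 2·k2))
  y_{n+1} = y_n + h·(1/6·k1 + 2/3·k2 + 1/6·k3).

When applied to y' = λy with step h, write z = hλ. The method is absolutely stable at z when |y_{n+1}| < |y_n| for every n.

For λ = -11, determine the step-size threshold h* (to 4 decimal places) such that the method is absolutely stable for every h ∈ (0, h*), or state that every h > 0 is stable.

On y'=λy, z=hλ:
  order 3, 3-stage ⇒ R(z)=1+z+z^2/2+z^3/6
  (e.g. R(-1.16)=0.25265, |R|=0.25265)

Solve |R(x)|<1 on ℝ⁻.
x=-1.16: |R|=0.2527
|R(-0.72)|=0.4770 |R(-0.68)|=0.4988 |R(-0.52)|=0.5918
Bisect:
  x_lo=-3.1348 |R|=2.3557  x_hi=-0.1309 |R|=0.8773
  mid=-1.63288 |R|=0.02536 →hi
  mid=-2.38386 |R|=0.80030 →hi
  mid=-2.75935 |R|=1.45397 →lo
  mid=-2.57161 |R|=1.09943 →lo
  mid=-2.47773 |R|=0.94335 →hi
  mid=-2.52467 |R|=1.01971 →lo
  mid=-2.50120 |R|=0.98112 →hi
  mid=-2.51294 |R|=1.00031 →lo
  ...
  [-2.51275,-2.51257] ⇒ x*=-2.5127
Stable set (-2.5127, 0).

(-2.5127,0); λ=-11 ⇒ h* = 0.2284.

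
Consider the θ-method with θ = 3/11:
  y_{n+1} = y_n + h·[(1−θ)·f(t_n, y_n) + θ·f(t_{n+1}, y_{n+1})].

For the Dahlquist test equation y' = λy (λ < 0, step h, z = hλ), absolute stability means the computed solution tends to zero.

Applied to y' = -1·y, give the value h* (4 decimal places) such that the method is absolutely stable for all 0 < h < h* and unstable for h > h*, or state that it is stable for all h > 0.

With y'=λy (z=hλ):
  y_{n+1} = y_n + z·[8/11·y_n + 3/11·y_{n+1}] ⇒ (1 − 3/11z)y_{n+1} = (1 + 8/11z)y_n
  Hence R(z) = (1 + 8/11z)/(1 − 3/11z).

Solve |R(x)|<1 on ℝ⁻.
x=-1.07: |R|=0.1717
R=−1: 1+8/11x = −1+3/11x ⇒ -5/11x=2 ⇒ x=2/(-5/11)=-4.4000
Confirm numerically:
  x=-3.016: |R|=0.65483 <1
  x=-2.712: |R|=0.55895 <1
  x=-2.046: |R|=0.31322 <1
  x=-4.726: |R|=1.06474 >1
  x=-4.605: |R|=1.04131 >1
  x=-4.566: |R|=1.03361 >1
So |R|<1 on (-4.4000, 0).

(-4.4000,0); λ=-1 ⇒ h* = (22/5)/1 = 4.4000.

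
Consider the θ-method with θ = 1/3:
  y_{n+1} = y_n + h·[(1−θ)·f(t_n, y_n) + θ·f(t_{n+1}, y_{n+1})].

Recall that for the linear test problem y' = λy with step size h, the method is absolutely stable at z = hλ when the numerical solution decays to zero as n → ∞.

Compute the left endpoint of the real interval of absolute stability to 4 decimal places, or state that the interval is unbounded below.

z* = -6.0000.

On y'=λy, z=hλ:
  y_{n+1} = y_n + z·[2/3·y_n + 1/3·y_{n+1}] ⇒ (1 − 1/3z)y_{n+1} = (1 + 2/3z)y_n
  so R(z) = (1 + 2/3z)/(1 − 1/3z).

Solve |R(x)|<1 on ℝ⁻.
x=-1.22: |R|=0.1327
R=−1: 1+2/3x = −1+1/3x ⇒ -1/3x=2 ⇒ x=2/(-1/3)=-6.0000
Confirm numerically:
  x=-5.954: |R|=0.99486 <1
  x=-5.551: |R|=0.94749 <1
  x=-3.805: |R|=0.67744 <1
  x=-6.379: |R|=1.04041 >1
  x=-6.094: |R|=1.01034 >1
  x=-6.042: |R|=1.00464 >1
So |R|<1 on (-6.0000, 0).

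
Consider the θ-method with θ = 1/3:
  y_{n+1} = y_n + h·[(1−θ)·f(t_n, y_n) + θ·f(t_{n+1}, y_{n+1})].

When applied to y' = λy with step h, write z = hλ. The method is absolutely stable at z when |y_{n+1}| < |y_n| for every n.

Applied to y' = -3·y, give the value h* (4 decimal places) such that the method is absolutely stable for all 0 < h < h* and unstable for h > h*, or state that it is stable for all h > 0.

(-6.0000,0); λ=-3 ⇒ h* = (6)/3 = 2.0000.

With y'=λy (z=hλ):
  y_{n+1} = y_n + z·[2/3·y_n + 1/3·y_{n+1}] ⇒ (1 − 1/3z)y_{n+1} = (1 + 2/3z)y_n
  Hence R(z) = (1 + 2/3z)/(1 − 1/3z).

Solve |R(x)|<1 on ℝ⁻.
x=-1.11: |R|=0.1898
R=−1: 1+2/3x = −1+1/3x ⇒ -1/3x=2 ⇒ x=2/(-1/3)=-6.0000
Confirm numerically:
  x=-4.530: |R|=0.80478 <1
  x=-3.471: |R|=0.60918 <1
  x=-2.782: |R|=0.44345 <1
  x=-6.523: |R|=1.05492 >1
  x=-6.310: |R|=1.03330 >1
  x=-6.286: |R|=1.03080 >1
Stable set (-6.0000, 0).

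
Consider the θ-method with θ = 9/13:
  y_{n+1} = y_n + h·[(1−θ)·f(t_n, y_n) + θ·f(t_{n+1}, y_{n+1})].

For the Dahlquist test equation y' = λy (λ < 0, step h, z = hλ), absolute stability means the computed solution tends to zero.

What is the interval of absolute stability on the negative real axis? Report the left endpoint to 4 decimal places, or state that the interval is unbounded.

(−∞, 0) — no finite endpoint.

Set f=λy, z=hλ:
  y_{n+1} = y_n + z·[4/13·y_n + 9/13·y_{n+1}] ⇒ (1 − 9/13z)y_{n+1} = (1 + 4/13z)y_n
  R(z) = (1 + 4/13z)/(1 − 9/13z).

Solve |R(x)|<1 on ℝ⁻.
x=-1.16: |R|=0.3567
x=-2: |R|=0.1613
x=-10: |R|=0.2621
x=-100: |R|=0.4239
θ=9/13≥1/2 ⇒ |1+4/13x|<|1−9/13x| ∀x<0 ⇒ unbounded interval.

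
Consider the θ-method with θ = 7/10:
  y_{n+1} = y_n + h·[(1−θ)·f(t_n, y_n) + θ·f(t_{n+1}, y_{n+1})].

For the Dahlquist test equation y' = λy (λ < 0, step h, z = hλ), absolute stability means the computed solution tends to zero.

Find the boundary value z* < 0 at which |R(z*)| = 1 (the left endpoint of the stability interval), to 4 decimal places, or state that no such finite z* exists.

interval (−∞, 0).

Set f=λy, z=hλ:
  y_{n+1} = y_n + z·[3/10·y_n + 7/10·y_{n+1}] ⇒ (1 − 7/10z)y_{n+1} = (1 + 3/10z)y_n
  so R(z) = (1 + 3/10z)/(1 − 7/10z).

Boundary: |R(x)|=1, x<0.
x=-1.05: |R|=0.3948
x=-2: |R|=0.1667
x=-10: |R|=0.2500
x=-100: |R|=0.4085
θ=7/10≥1/2 ⇒ |1+3/10x|<|1−7/10x| ∀x<0 ⇒ unbounded interval.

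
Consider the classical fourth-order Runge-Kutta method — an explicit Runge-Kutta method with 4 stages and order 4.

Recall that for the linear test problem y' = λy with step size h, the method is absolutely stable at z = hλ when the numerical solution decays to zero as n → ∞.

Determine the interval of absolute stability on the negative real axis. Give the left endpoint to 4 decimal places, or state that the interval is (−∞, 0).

Set f=λy, z=hλ:
  order 4, 4-stage ⇒ R(z)=1+z+z^2/2+z^3/6+z^4/24
  (e.g. R(-0.92)=0.40327, |R|=0.40327)

Boundary: |R(x)|=1, x<0.
x=-0.92: |R|=0.4033
|R(-3.14)|=1.6804 |R(-2.92)|=1.2228 |R(-2.09)|=0.3675
Bisect:
  x_lo=-3.2297 |R|=1.9044  x_hi=-0.3904 |R|=0.6768
  mid=-1.81004 |R|=0.28697 →hi
  mid=-2.51985 |R|=0.66819 →hi
  mid=-2.87475 |R|=1.14347 →lo
  mid=-2.69730 |R|=0.87524 →hi
  mid=-2.78602 |R|=1.00110 →lo
  mid=-2.74166 |R|=0.93618 →hi
  mid=-2.76384 |R|=0.96814 →hi
  mid=-2.77493 |R|=0.98449 →hi
  mid=-2.78048 |R|=0.99277 →hi
  ...
  [-2.78533,-2.78516] ⇒ x*=-2.7853
Interval (-2.7853, 0).

z∈(-2.7853,0).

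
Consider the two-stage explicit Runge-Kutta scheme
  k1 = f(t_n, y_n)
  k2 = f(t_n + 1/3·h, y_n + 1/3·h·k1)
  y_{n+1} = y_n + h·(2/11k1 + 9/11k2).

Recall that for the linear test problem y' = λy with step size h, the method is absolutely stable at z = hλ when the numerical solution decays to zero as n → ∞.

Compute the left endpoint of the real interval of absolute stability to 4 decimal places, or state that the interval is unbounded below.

Set f=λy, z=hλ:
  k1=λy_n ⇒ h·k1=z·y_n;  k2=λ(1+1/3z)y_n ⇒ h·k2=z(1+1/3z)y_n
  y_{n+1}/y_n = 1 + 2/11z + 9/11z(1+1/3z) = 1 + z + 3/11z²
  ⇒ R(z) = 1 + z + 3/11z².

Find x<0 with |R(x)|<1.
x=-1.61: |R|=0.0969
R=1: x+3/11x²=0 ⇒ x=−11/3=-3.6667; min R=1−1/(4·3/11)=0.0833>−1
Confirm numerically:
  x=-3.625: |R|=0.95881 <1
  x=-2.542: |R|=0.22030 <1
  x=-2.266: |R|=0.13439 <1
  x=-3.932: |R|=1.28453 >1
  x=-3.735: |R|=1.06961 >1
Interval (-3.6667, 0).

z* = -3.6667.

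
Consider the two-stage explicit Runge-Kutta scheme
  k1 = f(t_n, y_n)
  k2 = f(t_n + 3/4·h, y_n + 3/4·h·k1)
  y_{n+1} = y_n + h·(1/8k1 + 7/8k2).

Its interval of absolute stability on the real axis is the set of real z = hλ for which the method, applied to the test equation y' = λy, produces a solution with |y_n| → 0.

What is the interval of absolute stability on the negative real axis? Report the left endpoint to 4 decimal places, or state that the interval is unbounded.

z∈(-1.5238,0).

Test eqn y'=λy, z=hλ:
  k1=λy_n ⇒ h·k1=z·y_n;  k2=λ(1+3/4z)y_n ⇒ h·k2=z(1+3/4z)y_n
  y_{n+1}/y_n = 1 + 1/8z + 7/8z(1+3/4z) = 1 + z + 21/32z²
  ⇒ R(z) = 1 + z + 21/32z².

Solve |R(x)|<1 on ℝ⁻.
x=-1.56: |R|=1.0370
R=1: x+21/32x²=0 ⇒ x=−32/21=-1.5238; min R=1−1/(4·21/32)=0.6190>−1
Confirm numerically:
  x=-1.232: |R|=0.76407 <1
  x=-1.215: |R|=0.75377 <1
  x=-1.039: |R|=0.66944 <1
  x=-0.796: |R|=0.61981 <1
  x=-1.858: |R|=1.40748 >1
  x=-1.712: |R|=1.21143 >1
  x=-1.667: |R|=1.15665 >1
Interval (-1.5238, 0).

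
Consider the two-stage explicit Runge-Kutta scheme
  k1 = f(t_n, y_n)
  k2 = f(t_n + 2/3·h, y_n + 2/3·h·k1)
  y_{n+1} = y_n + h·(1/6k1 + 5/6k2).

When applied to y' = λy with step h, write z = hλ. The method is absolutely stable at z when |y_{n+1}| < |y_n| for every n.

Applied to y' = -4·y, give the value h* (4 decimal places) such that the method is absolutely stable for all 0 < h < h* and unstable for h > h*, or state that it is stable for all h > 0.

(-1.8000,0); λ=-4 ⇒ h* = (9/5)/4 = 0.4500.

Test eqn y'=λy, z=hλ:
  k1=λy_n ⇒ h·k1=z·y_n;  k2=λ(1+2/3z)y_n ⇒ h·k2=z(1+2/3z)y_n
  y_{n+1}/y_n = 1 + 1/6z + 5/6z(1+2/3z) = 1 + z + 5/9z²
  so R(z) = 1 + z + 5/9z².

Boundary: |R(x)|=1, x<0.
x=-1.64: |R|=0.8542
R=1: x+5/9x²=0 ⇒ x=−9/5=-1.8000; min R=1−1/(4·5/9)=0.5500>−1
Confirm numerically:
  x=-1.669: |R|=0.87853 <1
  x=-1.512: |R|=0.75808 <1
  x=-1.427: |R|=0.70429 <1
  x=-0.977: |R|=0.55329 <1
  x=-2.161: |R|=1.43340 >1
  x=-1.939: |R|=1.14973 >1
Interval (-1.8000, 0).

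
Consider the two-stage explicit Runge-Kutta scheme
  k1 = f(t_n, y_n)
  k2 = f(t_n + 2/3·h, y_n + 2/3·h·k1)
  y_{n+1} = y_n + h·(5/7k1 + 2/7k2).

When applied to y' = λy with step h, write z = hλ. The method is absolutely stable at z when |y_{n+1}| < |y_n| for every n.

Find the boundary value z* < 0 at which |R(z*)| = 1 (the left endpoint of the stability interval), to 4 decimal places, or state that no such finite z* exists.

z* = -5.2500.

Set f=λy, z=hλ:
  k1=λy_n ⇒ h·k1=z·y_n;  k2=λ(1+2/3z)y_n ⇒ h·k2=z(1+2/3z)y_n
  y_{n+1}/y_n = 1 + 5/7z + 2/7z(1+2/3z) = 1 + z + 4/21z²
  R(z) = 1 + z + 4/21z².

Need |R(x)|<1, x<0.
x=-1.58: |R|=0.1045
R=1: x+4/21x²=0 ⇒ x=−21/4=-5.2500; min R=1−1/(4·4/21)=-0.3125>−1
Confirm numerically:
  x=-3.707: |R|=0.08950 <1
  x=-3.011: |R|=0.28412 <1
  x=-2.626: |R|=0.31250 <1
  x=-2.550: |R|=0.31143 <1
  x=-5.759: |R|=1.55835 >1
  x=-5.352: |R|=1.10398 >1
Stable set (-5.2500, 0).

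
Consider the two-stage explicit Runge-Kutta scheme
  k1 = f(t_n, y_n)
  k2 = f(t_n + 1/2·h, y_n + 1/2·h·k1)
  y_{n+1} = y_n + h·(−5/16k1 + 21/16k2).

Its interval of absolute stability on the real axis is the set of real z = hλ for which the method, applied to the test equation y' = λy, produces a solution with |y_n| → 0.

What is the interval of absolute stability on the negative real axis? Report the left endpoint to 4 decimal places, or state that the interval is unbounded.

On y'=λy, z=hλ:
  k1=λy_n ⇒ h·k1=z·y_n;  k2=λ(1+1/2z)y_n ⇒ h·k2=z(1+1/2z)y_n
  y_{n+1}/y_n = 1 − 5/16z + 21/16z(1+1/2z) = 1 + z + 21/32z²
  Hence R(z) = 1 + z + 21/32z².

Solve |R(x)|<1 on ℝ⁻.
x=-0.83: |R|=0.6221
R=1: x+21/32x²=0 ⇒ x=−32/21=-1.5238; min R=1−1/(4·21/32)=0.6190>−1
Confirm numerically:
  x=-1.427: |R|=0.90934 <1
  x=-1.349: |R|=0.84524 <1
  x=-0.904: |R|=0.63230 <1
  x=-1.915: |R|=1.49162 >1
  x=-1.911: |R|=1.48557 >1
  x=-1.737: |R|=1.24302 >1
Stable set (-1.5238, 0).

(-1.5238, 0).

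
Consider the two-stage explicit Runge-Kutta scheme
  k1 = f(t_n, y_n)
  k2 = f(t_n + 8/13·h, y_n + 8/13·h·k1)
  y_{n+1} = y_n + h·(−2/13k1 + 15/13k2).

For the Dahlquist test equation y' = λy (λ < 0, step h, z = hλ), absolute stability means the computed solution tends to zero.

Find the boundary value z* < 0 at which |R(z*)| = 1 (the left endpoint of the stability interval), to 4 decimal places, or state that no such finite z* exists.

On y'=λy, z=hλ:
  k1=λy_n ⇒ h·k1=z·y_n;  k2=λ(1+8/13z)y_n ⇒ h·k2=z(1+8/13z)y_n
  y_{n+1}/y_n = 1 − 2/13z + 15/13z(1+8/13z) = 1 + z + 120/169z²
  R(z) = 1 + z + 120/169z².

Find x<0 with |R(x)|<1.
x=-1.24: |R|=0.8518
R=1: x+120/169x²=0 ⇒ x=−169/120=-1.4083; min R=1−1/(4·120/169)=0.6479>−1
Confirm numerically:
  x=-1.054: |R|=0.73482 <1
  x=-0.794: |R|=0.65365 <1
  x=-0.642: |R|=0.65066 <1
  x=-1.955: |R|=1.75886 >1
  x=-1.737: |R|=1.40537 >1
  x=-1.565: |R|=1.17409 >1
Stable set (-1.4083, 0).

z* = -1.4083.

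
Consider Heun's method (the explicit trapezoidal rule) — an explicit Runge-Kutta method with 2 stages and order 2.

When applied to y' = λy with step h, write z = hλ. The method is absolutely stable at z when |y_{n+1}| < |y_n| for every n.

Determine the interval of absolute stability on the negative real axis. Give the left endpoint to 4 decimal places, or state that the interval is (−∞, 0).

With y'=λy (z=hλ):
  order 2, 2-stage ⇒ R(z)=1+z+z^2/2
  (e.g. R(-0.95)=0.50125, |R|=0.50125)

Solve |R(x)|<1 on ℝ⁻.
x=-0.95: |R|=0.5012
|R(-2.06)|=1.0618 |R(-1.5)|=0.6250
Bisect:
  x_lo=-2.5735 |R|=1.7379  x_hi=-0.0725 |R|=0.9301
  mid=-1.32298 |R|=0.55216 →hi
  mid=-1.94822 |R|=0.94957 →hi
  mid=-2.26085 |R|=1.29487 →lo
  mid=-2.10454 |R|=1.11000 →lo
  mid=-2.02638 |R|=1.02673 →lo
  mid=-1.98730 |R|=0.98738 →hi
  mid=-2.00684 |R|=1.00686 →lo
  mid=-1.99707 |R|=0.99708 →hi
  ...
  [-2.00012,-1.99997] ⇒ x*=-2.0000
Interval (-2.0000, 0).

z∈(-2.0000,0).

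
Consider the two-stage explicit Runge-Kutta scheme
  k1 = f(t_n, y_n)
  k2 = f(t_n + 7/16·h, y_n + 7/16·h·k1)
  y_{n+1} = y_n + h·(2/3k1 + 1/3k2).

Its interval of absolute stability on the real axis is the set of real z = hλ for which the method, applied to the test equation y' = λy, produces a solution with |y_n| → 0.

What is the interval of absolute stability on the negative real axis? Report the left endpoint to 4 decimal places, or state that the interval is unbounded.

Set f=λy, z=hλ:
  k1=λy_n ⇒ h·k1=z·y_n;  k2=λ(1+7/16z)y_n ⇒ h·k2=z(1+7/16z)y_n
  y_{n+1}/y_n = 1 + 2/3z + 1/3z(1+7/16z) = 1 + z + 7/48z²
  R(z) = 1 + z + 7/48z².

Solve |R(x)|<1 on ℝ⁻.
x=-0.42: |R|=0.6057
R=1: x+7/48x²=0 ⇒ x=−48/7=-6.8571; min R=1−1/(4·7/48)=-0.7143>−1
Confirm numerically:
  x=-4.677: |R|=0.48699 <1
  x=-4.343: |R|=0.59234 <1
  x=-4.236: |R|=0.61921 <1
  x=-4.113: |R|=0.64597 <1
  x=-7.059: |R|=1.20780 >1
  x=-7.020: |R|=1.16672 >1
Interval (-6.8571, 0).

z∈(-6.8571,0).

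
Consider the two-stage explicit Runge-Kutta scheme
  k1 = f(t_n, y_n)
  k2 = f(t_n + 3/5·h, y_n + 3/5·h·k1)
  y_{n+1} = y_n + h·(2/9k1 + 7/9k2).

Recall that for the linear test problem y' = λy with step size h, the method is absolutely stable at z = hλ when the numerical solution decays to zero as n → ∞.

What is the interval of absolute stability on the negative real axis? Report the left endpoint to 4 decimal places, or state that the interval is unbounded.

z∈(-2.1429,0).

Set f=λy, z=hλ:
  k1=λy_n ⇒ h·k1=z·y_n;  k2=λ(1+3/5z)y_n ⇒ h·k2=z(1+3/5z)y_n
  y_{n+1}/y_n = 1 + 2/9z + 7/9z(1+3/5z) = 1 + z + 7/15z²
  so R(z) = 1 + z + 7/15z².

Boundary: |R(x)|=1, x<0.
x=-1.72: |R|=0.6606
R=1: x+7/15x²=0 ⇒ x=−15/7=-2.1429; min R=1−1/(4·7/15)=0.4643>−1
Confirm numerically:
  x=-1.410: |R|=0.51778 <1
  x=-1.247: |R|=0.47867 <1
  x=-0.992: |R|=0.46723 <1
  x=-0.978: |R|=0.46836 <1
  x=-2.529: |R|=1.45573 >1
  x=-2.375: |R|=1.25729 >1
Interval (-2.1429, 0).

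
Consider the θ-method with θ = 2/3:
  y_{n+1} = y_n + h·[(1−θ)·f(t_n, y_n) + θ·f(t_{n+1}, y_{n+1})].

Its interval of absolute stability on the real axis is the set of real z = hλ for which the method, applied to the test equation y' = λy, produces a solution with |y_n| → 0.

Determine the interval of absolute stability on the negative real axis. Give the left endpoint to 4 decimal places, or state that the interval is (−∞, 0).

interval (−∞, 0).

With y'=λy (z=hλ):
  y_{n+1} = y_n + z·[1/3·y_n + 2/3·y_{n+1}] ⇒ (1 − 2/3z)y_{n+1} = (1 + 1/3z)y_n
  so R(z) = (1 + 1/3z)/(1 − 2/3z).

Boundary: |R(x)|=1, x<0.
x=-1.46: |R|=0.2601
x=-2: |R|=0.1429
x=-10: |R|=0.3043
x=-100: |R|=0.4778
θ=2/3≥1/2 ⇒ |1+1/3x|<|1−2/3x| ∀x<0 ⇒ stable on all of ℝ⁻.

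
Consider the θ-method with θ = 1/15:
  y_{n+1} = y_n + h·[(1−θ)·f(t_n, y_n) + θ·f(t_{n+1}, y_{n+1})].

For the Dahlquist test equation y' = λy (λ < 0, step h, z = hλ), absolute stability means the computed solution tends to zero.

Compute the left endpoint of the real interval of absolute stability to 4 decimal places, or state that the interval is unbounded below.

Set f=λy, z=hλ:
  y_{n+1} = y_n + z·[14/15·y_n + 1/15·y_{n+1}] ⇒ (1 − 1/15z)y_{n+1} = (1 + 14/15z)y_n
  ⇒ R(z) = (1 + 14/15z)/(1 − 1/15z).

Need |R(x)|<1, x<0.
x=-0.61: |R|=0.4138
R=−1: 1+14/15x = −1+1/15x ⇒ -13/15x=2 ⇒ x=2/(-13/15)=-2.3077
Confirm numerically:
  x=-2.110: |R|=0.84980 <1
  x=-1.464: |R|=0.33382 <1
  x=-1.092: |R|=0.01790 <1
  x=-2.549: |R|=1.17876 >1
  x=-2.401: |R|=1.06971 >1
So |R|<1 on (-2.3077, 0).

left endpoint -2.3077.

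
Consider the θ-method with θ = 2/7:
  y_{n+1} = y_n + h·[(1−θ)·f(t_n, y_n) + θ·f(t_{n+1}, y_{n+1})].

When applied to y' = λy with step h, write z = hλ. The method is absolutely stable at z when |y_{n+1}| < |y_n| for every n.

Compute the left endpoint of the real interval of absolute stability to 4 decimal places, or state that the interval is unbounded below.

left endpoint -4.6667.

Set f=λy, z=hλ:
  y_{n+1} = y_n + z·[5/7·y_n + 2/7·y_{n+1}] ⇒ (1 − 2/7z)y_{n+1} = (1 + 5/7z)y_n
  so R(z) = (1 + 5/7z)/(1 − 2/7z).

Solve |R(x)|<1 on ℝ⁻.
x=-0.59: |R|=0.4951
R=−1: 1+5/7x = −1+2/7x ⇒ -3/7x=2 ⇒ x=2/(-3/7)=-4.6667
Confirm numerically:
  x=-4.389: |R|=0.94720 <1
  x=-3.803: |R|=0.82261 <1
  x=-2.965: |R|=0.60518 <1
  x=-5.044: |R|=1.06625 >1
  x=-4.989: |R|=1.05696 >1
  x=-4.867: |R|=1.03591 >1
Stable set (-4.6667, 0).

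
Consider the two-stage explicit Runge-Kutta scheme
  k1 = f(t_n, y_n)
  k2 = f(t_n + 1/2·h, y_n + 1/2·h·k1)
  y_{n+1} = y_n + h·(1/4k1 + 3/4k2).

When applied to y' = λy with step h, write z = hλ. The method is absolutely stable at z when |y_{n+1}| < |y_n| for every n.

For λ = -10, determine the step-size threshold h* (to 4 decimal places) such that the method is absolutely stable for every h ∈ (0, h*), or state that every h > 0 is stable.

(-2.6667,0); λ=-10 ⇒ h* = (8/3)/10 = 0.2667.

Test eqn y'=λy, z=hλ:
  k1=λy_n ⇒ h·k1=z·y_n;  k2=λ(1+1/2z)y_n ⇒ h·k2=z(1+1/2z)y_n
  y_{n+1}/y_n = 1 + 1/4z + 3/4z(1+1/2z) = 1 + z + 3/8z²
  Hence R(z) = 1 + z + 3/8z².

Boundary: |R(x)|=1, x<0.
x=-0.49: |R|=0.6000
R=1: x+3/8x²=0 ⇒ x=−8/3=-2.6667; min R=1−1/(4·3/8)=0.3333>−1
Confirm numerically:
  x=-2.589: |R|=0.92460 <1
  x=-2.236: |R|=0.63889 <1
  x=-1.828: |R|=0.42509 <1
  x=-1.361: |R|=0.33362 <1
  x=-3.149: |R|=1.56958 >1
  x=-2.922: |R|=1.27978 >1
  x=-2.826: |R|=1.16885 >1
Stable set (-2.6667, 0).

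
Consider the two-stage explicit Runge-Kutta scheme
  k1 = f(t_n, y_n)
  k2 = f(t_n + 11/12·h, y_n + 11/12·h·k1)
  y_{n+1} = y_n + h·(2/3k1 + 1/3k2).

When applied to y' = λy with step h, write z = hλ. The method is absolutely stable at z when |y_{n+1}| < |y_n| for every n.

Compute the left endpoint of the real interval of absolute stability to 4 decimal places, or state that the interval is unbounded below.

z* = -3.2727.

Set f=λy, z=hλ:
  k1=λy_n ⇒ h·k1=z·y_n;  k2=λ(1+11/12z)y_n ⇒ h·k2=z(1+11/12z)y_n
  y_{n+1}/y_n = 1 + 2/3z + 1/3z(1+11/12z) = 1 + z + 11/36z²
  so R(z) = 1 + z + 11/36z².

Find x<0 with |R(x)|<1.
x=-0.71: |R|=0.4440
R=1: x+11/36x²=0 ⇒ x=−36/11=-3.2727; min R=1−1/(4·11/36)=0.1818>−1
Confirm numerically:
  x=-2.543: |R|=0.43298 <1
  x=-1.743: |R|=0.18529 <1
  x=-1.722: |R|=0.18406 <1
  x=-1.716: |R|=0.18376 <1
  x=-3.739: |R|=1.53270 >1
  x=-3.504: |R|=1.24762 >1
  x=-3.384: |R|=1.11506 >1
So |R|<1 on (-3.2727, 0).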